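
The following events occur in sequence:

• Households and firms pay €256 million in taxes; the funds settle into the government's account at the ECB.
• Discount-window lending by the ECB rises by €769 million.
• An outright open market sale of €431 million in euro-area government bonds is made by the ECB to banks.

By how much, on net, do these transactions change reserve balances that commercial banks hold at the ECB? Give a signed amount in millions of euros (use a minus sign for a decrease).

+€82 million

Government account inflow €256 million: funds move from bank reserves into the government account → −€256M.
Discount-window loan €769 million: the loan is credited to the bank's reserve account → +€769M.
OMO sale (to banks) €431 million: the buying banks pay out of their reserve balances → −€431M.
Net: −256 + 769 − 431 = +€82 million.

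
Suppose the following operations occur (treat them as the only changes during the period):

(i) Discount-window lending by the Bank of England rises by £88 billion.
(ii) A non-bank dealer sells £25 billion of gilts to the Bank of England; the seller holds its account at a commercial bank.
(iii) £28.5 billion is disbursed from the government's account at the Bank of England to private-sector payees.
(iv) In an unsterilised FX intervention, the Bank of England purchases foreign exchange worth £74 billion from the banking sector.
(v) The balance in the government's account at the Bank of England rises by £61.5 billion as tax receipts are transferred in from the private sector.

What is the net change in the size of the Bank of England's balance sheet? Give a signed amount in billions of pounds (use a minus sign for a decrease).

+£187 billion

Bank of England balance sheet:
  Assets:      Securities +£25B, Loans to banks +£88B, Foreign assets +£74B
  Liabilities: Bank reserves +£154B, Government deposits +£33B
Commercial banking system:
  Assets:      Reserves at CB +£154B, Foreign assets −£74B
  Liabilities: Checkable deposits −£8B, Borrowings from CB +£88B
Change in total Bank of England assets = +£187 billion.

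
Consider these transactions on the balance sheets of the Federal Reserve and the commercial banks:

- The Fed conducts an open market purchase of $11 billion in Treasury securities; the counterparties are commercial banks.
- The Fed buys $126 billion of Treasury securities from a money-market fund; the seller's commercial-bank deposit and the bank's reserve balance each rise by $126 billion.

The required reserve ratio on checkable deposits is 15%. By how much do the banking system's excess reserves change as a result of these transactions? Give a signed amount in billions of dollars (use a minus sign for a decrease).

OMO purchase (from banks) $11 billion: reserves +$11B, deposits 0.
Asset purchase (from non-banks) $126 billion: reserves +$126B, deposits +$126B.
Totals: Δreserves = +$137B, Δdeposits = +$126B.
Δrequired reserves = 15% × +$126B = +$18.9B.
Δexcess reserves = Δreserves − Δrequired = +$137B − (+$18.9B) = +$118.1 billion.

+$118.1 billion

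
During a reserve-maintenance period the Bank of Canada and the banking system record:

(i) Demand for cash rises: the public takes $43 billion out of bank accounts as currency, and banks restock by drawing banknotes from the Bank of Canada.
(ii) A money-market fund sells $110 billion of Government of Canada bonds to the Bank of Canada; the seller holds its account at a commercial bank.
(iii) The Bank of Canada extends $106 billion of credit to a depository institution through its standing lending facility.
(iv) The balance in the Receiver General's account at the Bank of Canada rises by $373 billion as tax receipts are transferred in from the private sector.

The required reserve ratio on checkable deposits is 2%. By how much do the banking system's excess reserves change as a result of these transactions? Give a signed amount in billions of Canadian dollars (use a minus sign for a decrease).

-$193.88 billion

Currency withdrawal $43 billion: reserves −$43B, deposits −$43B.
Asset purchase (from non-banks) $110 billion: reserves +$110B, deposits +$110B.
Discount-window loan $106 billion: reserves +$106B, deposits 0.
Government account inflow $373 billion: reserves −$373B, deposits −$373B.
Totals: Δreserves = −$200B, Δdeposits = −$306B.
Δrequired reserves = 2% × −$306B = −$6.12B.
Δexcess reserves = Δreserves − Δrequired = −$200B − (−$6.12B) = -$193.88 billion.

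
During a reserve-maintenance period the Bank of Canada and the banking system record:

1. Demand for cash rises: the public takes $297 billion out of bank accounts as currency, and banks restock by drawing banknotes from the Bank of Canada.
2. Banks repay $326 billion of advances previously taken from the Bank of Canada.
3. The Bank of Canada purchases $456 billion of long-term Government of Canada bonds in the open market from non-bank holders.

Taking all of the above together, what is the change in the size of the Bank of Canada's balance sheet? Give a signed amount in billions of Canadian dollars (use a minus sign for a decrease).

Currency withdrawal $297 billion: only the composition of liabilities changes → 0.
Discount-window repayment $326 billion: a Bank of Canada asset is shed → −$326B.
Asset purchase (from non-banks) $456 billion: a Bank of Canada asset is acquired → +$456B.
Net: 0 − 326 + 456 = +$130 billion.

+$130 billion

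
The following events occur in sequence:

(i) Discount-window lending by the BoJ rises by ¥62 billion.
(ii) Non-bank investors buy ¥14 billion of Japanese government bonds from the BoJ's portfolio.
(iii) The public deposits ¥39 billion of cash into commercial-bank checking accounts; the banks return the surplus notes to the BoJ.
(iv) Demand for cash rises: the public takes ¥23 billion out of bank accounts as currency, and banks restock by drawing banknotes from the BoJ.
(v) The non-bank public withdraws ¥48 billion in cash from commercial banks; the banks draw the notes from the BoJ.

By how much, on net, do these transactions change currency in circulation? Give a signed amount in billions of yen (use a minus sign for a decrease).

Discount-window loan ¥62 billion: no currency enters or leaves circulation → 0.
Asset sale (to non-banks) ¥14 billion: no currency enters or leaves circulation → 0.
Currency deposit ¥39 billion: notes return to the central bank → −¥39B.
Currency withdrawal ¥23 billion: notes leave the central bank → +¥23B.
Currency withdrawal ¥48 billion: notes leave the central bank → +¥48B.
Net: 0 + 0 − 39 + 23 + 48 = +¥32 billion.

+¥32 billion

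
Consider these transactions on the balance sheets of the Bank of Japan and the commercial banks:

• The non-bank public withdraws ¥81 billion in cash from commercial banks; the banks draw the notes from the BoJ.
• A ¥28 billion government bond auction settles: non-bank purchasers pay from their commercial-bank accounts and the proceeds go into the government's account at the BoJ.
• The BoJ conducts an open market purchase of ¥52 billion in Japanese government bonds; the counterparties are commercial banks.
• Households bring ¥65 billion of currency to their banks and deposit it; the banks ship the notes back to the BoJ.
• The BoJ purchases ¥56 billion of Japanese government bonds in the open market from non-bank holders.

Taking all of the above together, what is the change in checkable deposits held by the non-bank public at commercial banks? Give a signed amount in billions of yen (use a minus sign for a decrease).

Currency withdrawal ¥81 billion: non-bank counterparties' bank balances fall → −¥81B.
Government account inflow ¥28 billion: non-bank counterparties' bank balances fall → −¥28B.
OMO purchase (from banks) ¥52 billion: the counterparty is a bank, so public deposits are unchanged → 0.
Currency deposit ¥65 billion: non-bank counterparties' bank balances rise → +¥65B.
Asset purchase (from non-banks) ¥56 billion: non-bank counterparties' bank balances rise → +¥56B.
Net: −81 − 28 + 0 + 65 + 56 = +¥12 billion.

+¥12 billion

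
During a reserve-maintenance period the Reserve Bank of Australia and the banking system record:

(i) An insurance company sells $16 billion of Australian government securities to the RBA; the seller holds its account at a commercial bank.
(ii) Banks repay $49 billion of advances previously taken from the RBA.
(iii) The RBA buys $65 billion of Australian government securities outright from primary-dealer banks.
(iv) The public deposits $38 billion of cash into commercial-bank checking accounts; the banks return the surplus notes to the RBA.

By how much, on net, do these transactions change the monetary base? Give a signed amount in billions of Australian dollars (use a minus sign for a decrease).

Asset purchase (from non-banks) $16 billion: RBA balance sheet expands → +$16B.
Discount-window repayment $49 billion: RBA balance sheet contracts → −$49B.
OMO purchase (from banks) $65 billion: RBA balance sheet expands → +$65B.
Currency deposit $38 billion: just a shift between currency and reserves — both are base money → 0.
Net: 16 − 49 + 65 + 0 = +$32 billion.

+$32 billion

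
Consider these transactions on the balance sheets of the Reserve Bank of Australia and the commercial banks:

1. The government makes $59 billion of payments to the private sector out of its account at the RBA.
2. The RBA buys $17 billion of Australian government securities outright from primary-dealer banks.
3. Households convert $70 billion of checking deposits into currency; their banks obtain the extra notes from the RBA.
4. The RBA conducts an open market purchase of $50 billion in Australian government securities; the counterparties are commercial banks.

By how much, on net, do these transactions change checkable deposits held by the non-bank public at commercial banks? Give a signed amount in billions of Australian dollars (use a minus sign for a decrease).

Government spending $59 billion: non-bank counterparties' bank balances rise → +$59B.
OMO purchase (from banks) $17 billion: the counterparty is a bank, so public deposits are unchanged → 0.
Currency withdrawal $70 billion: non-bank counterparties' bank balances fall → −$70B.
OMO purchase (from banks) $50 billion: the counterparty is a bank, so public deposits are unchanged → 0.
Net: 59 + 0 − 70 + 0 = -$11 billion.

-$11 billion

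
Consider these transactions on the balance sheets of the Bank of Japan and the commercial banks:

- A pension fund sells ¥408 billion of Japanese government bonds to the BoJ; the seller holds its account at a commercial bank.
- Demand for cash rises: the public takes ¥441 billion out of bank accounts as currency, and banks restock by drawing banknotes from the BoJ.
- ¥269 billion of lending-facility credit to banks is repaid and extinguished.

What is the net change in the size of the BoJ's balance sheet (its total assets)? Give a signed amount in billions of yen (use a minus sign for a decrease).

Asset purchase (from non-banks) ¥408 billion: a BoJ asset is acquired → +¥408B.
Currency withdrawal ¥441 billion: only the composition of liabilities changes → 0.
Discount-window repayment ¥269 billion: a BoJ asset is shed → −¥269B.
Net: 408 + 0 − 269 = +¥139 billion.

+¥139 billion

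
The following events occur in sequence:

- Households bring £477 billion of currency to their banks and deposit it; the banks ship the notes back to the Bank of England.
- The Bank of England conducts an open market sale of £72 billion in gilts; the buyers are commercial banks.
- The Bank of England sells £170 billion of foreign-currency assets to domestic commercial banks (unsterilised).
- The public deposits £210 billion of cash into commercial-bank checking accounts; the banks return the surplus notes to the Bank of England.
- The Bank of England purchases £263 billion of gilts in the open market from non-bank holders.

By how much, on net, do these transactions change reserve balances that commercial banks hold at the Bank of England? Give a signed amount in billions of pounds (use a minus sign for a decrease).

Bank of England balance sheet:
  Assets:      Securities +£191B, Foreign assets −£170B
  Liabilities: Bank reserves +£708B, Currency in circulation −£687B
So the change in reserve balances that commercial banks hold at the Bank of England is +£708 billion.

+£708 billion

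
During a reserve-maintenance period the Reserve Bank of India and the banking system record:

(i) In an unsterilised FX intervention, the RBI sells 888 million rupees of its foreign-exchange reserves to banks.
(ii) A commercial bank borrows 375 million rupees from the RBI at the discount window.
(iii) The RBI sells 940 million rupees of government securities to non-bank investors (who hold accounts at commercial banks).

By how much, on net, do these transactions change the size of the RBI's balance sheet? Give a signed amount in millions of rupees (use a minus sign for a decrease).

-1453 million

FX sale 888 million rupees: an RBI asset is shed → −888M.
Discount-window loan 375 million rupees: an RBI asset is acquired → +375M.
Asset sale (to non-banks) 940 million rupees: an RBI asset is shed → −940M.
Net: −888 + 375 − 940 = -1453 million.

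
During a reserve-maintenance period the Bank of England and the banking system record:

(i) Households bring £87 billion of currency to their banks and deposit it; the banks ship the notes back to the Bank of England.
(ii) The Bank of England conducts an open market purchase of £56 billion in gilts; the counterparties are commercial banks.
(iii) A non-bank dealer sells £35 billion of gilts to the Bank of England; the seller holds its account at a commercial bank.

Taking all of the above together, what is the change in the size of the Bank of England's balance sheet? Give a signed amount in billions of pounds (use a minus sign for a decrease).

Bank of England balance sheet:
  Assets:      Securities +£91B
  Liabilities: Bank reserves +£178B, Currency in circulation −£87B
Change in total Bank of England assets = +£91 billion.

+£91 billion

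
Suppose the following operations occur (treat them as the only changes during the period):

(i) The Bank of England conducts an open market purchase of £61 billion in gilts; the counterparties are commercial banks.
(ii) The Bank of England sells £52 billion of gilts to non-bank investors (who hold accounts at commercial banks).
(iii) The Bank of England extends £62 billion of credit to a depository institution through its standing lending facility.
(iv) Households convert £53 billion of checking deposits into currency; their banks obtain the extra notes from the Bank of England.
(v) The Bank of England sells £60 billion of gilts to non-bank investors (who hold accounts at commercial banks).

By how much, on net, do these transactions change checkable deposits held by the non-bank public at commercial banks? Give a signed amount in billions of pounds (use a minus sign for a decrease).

-£165 billion

OMO purchase (from banks) £61 billion: the counterparty is a bank, so public deposits are unchanged → 0.
Asset sale (to non-banks) £52 billion: non-bank counterparties' bank balances fall → −£52B.
Discount-window loan £62 billion: the counterparty is a bank, so public deposits are unchanged → 0.
Currency withdrawal £53 billion: non-bank counterparties' bank balances fall → −£53B.
Asset sale (to non-banks) £60 billion: non-bank counterparties' bank balances fall → −£60B.
Net: 0 − 52 + 0 − 53 − 60 = -£165 billion.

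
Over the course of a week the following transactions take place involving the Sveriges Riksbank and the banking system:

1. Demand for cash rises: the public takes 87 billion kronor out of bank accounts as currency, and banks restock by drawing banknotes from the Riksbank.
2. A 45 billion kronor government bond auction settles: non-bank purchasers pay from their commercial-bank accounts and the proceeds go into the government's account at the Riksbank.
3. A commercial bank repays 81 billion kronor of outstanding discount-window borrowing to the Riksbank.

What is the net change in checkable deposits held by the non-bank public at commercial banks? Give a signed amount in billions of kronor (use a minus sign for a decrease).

-132 billion

Currency withdrawal 87 billion kronor: non-bank counterparties' bank balances fall → −87B.
Government account inflow 45 billion kronor: non-bank counterparties' bank balances fall → −45B.
Discount-window repayment 81 billion kronor: the counterparty is a bank, so public deposits are unchanged → 0.
Net: −87 − 45 + 0 = -132 billion.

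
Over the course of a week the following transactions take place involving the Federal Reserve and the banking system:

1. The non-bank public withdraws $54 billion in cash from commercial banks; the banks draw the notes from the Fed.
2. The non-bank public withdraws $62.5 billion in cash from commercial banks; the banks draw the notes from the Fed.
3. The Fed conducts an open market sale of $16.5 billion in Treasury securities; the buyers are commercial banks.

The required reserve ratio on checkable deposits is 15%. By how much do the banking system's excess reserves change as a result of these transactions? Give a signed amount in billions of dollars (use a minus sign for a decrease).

Currency withdrawal $54 billion: reserves −$54B, deposits −$54B.
Currency withdrawal $62.5 billion: reserves −$62.5B, deposits −$62.5B.
OMO sale (to banks) $16.5 billion: reserves −$16.5B, deposits 0.
Totals: Δreserves = −$133B, Δdeposits = −$116.5B.
Δrequired reserves = 15% × −$116.5B = −$17.475B.
Δexcess reserves = Δreserves − Δrequired = −$133B − (−$17.475B) = -$115.525 billion.

-$115.525 billion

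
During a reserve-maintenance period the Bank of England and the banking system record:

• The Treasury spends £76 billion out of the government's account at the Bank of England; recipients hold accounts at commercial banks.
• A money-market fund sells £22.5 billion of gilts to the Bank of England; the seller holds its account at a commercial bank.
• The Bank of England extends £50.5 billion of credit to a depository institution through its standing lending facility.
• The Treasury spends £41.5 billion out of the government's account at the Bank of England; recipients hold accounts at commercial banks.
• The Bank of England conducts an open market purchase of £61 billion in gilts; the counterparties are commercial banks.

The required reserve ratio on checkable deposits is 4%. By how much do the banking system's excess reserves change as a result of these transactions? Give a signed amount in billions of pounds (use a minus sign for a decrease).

Government spending £76 billion: reserves +£76B, deposits +£76B.
Asset purchase (from non-banks) £22.5 billion: reserves +£22.5B, deposits +£22.5B.
Discount-window loan £50.5 billion: reserves +£50.5B, deposits 0.
Government spending £41.5 billion: reserves +£41.5B, deposits +£41.5B.
OMO purchase (from banks) £61 billion: reserves +£61B, deposits 0.
Totals: Δreserves = +£251.5B, Δdeposits = +£140B.
Δrequired reserves = 4% × +£140B = +£5.6B.
Δexcess reserves = Δreserves − Δrequired = +£251.5B − (+£5.6B) = +£245.9 billion.

+£245.9 billion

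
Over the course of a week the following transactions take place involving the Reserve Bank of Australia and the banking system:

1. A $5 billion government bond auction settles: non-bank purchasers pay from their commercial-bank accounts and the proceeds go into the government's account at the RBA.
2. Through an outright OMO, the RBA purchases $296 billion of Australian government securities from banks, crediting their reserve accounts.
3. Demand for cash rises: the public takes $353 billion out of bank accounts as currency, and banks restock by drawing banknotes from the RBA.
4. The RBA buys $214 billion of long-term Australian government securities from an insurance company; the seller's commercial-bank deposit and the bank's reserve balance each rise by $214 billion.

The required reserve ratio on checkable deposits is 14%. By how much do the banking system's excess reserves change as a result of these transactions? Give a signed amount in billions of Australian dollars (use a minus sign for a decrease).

+$172.16 billion

Government account inflow $5 billion: reserves −$5B, deposits −$5B.
OMO purchase (from banks) $296 billion: reserves +$296B, deposits 0.
Currency withdrawal $353 billion: reserves −$353B, deposits −$353B.
Asset purchase (from non-banks) $214 billion: reserves +$214B, deposits +$214B.
Totals: Δreserves = +$152B, Δdeposits = −$144B.
Δrequired reserves = 14% × −$144B = −$20.16B.
Δexcess reserves = Δreserves − Δrequired = +$152B − (−$20.16B) = +$172.16 billion.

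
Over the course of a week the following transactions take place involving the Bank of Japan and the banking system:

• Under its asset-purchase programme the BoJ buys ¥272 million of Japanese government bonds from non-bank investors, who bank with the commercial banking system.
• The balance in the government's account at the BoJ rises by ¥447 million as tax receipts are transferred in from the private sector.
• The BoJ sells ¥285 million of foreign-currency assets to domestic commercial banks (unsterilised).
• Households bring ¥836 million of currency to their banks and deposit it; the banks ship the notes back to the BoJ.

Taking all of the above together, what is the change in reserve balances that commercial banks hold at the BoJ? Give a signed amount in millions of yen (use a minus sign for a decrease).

BoJ balance sheet:
  Assets:      Securities +¥272M, Foreign assets −¥285M
  Liabilities: Bank reserves +¥376M, Currency in circulation −¥836M, Government deposits +¥447M
So the change in reserve balances that commercial banks hold at the BoJ is +¥376 million.

+¥376 million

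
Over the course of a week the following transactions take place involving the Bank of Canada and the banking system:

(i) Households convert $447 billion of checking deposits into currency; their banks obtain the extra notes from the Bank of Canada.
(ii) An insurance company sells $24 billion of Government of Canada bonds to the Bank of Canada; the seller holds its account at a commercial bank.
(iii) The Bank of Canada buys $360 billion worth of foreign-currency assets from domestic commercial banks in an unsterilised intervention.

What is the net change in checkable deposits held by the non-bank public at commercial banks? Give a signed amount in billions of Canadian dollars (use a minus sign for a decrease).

Currency withdrawal $447 billion: non-bank counterparties' bank balances fall → −$447B.
Asset purchase (from non-banks) $24 billion: non-bank counterparties' bank balances rise → +$24B.
FX purchase $360 billion: the counterparty is a bank, so public deposits are unchanged → 0.
Net: −447 + 24 + 0 = -$423 billion.

-$423 billion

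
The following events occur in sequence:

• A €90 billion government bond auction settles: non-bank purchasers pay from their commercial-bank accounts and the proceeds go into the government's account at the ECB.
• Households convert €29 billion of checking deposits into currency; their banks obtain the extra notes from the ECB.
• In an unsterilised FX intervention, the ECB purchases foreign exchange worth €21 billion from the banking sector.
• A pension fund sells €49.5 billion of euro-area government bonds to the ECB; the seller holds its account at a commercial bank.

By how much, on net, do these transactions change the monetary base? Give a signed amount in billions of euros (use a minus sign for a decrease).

ECB balance sheet:
  Assets:      Securities +€49.5B, Foreign assets +€21B
  Liabilities: Bank reserves −€48.5B, Currency in circulation +€29B, Government deposits +€90B
Monetary base = currency + reserves: +€29B + (−€48.5B) = -€19.5 billion.

-€19.5 billion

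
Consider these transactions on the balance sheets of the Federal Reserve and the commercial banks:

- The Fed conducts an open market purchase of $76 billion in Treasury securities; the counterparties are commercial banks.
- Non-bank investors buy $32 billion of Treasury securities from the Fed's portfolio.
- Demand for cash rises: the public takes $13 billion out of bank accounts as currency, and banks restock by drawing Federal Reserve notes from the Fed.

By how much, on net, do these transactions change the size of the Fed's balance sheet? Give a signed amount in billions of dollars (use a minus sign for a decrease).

+$44 billion

OMO purchase (from banks) $76 billion: a Fed asset is acquired → +$76B.
Asset sale (to non-banks) $32 billion: a Fed asset is shed → −$32B.
Currency withdrawal $13 billion: only the composition of liabilities changes → 0.
Net: 76 − 32 + 0 = +$44 billion.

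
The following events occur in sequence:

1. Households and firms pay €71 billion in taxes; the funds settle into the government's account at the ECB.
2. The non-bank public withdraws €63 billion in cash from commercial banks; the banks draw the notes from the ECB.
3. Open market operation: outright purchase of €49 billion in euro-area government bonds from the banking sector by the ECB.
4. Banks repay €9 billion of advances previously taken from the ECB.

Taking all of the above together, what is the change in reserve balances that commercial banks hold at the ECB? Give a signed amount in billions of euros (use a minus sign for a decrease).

-€94 billion

ECB balance sheet:
  Assets:      Securities +€49B, Loans to banks −€9B
  Liabilities: Bank reserves −€94B, Currency in circulation +€63B, Government deposits +€71B
So the change in reserve balances that commercial banks hold at the ECB is -€94 billion.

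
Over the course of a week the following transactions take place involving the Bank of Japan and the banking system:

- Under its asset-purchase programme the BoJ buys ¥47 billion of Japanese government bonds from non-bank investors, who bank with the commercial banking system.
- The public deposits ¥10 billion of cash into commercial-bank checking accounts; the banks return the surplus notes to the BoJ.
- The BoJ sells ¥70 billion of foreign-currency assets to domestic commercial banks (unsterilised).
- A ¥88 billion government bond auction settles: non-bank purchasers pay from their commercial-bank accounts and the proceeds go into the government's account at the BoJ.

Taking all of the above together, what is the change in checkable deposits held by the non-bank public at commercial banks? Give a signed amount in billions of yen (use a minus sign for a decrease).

Asset purchase (from non-banks) ¥47 billion: non-bank counterparties' bank balances rise → +¥47B.
Currency deposit ¥10 billion: non-bank counterparties' bank balances rise → +¥10B.
FX sale ¥70 billion: the counterparty is a bank, so public deposits are unchanged → 0.
Government account inflow ¥88 billion: non-bank counterparties' bank balances fall → −¥88B.
Net: 47 + 10 + 0 − 88 = -¥31 billion.

-¥31 billion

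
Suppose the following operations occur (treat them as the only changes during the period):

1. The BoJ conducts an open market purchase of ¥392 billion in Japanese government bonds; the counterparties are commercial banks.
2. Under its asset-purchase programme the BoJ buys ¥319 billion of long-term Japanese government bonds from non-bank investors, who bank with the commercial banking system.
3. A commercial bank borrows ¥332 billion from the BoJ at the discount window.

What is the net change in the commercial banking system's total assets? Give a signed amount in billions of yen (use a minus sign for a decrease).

+¥651 billion

BoJ balance sheet:
  Assets:      Securities +¥711B, Loans to banks +¥332B
  Liabilities: Bank reserves +¥1043B
Commercial banking system:
  Assets:      Reserves at CB +¥1043B, Securities −¥392B
  Liabilities: Checkable deposits +¥319B, Borrowings from CB +¥332B
Change in total bank assets = +¥651 billion.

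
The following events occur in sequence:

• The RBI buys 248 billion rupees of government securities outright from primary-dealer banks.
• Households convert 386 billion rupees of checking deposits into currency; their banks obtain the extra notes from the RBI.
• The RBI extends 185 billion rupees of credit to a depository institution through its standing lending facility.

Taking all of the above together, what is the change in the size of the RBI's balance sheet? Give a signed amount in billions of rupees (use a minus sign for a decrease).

+433 billion

RBI balance sheet:
  Assets:      Securities +248B, Loans to banks +185B
  Liabilities: Bank reserves +47B, Currency in circulation +386B
Commercial banking system:
  Assets:      Reserves at CB +47B, Securities −248B
  Liabilities: Checkable deposits −386B, Borrowings from CB +185B
Change in total RBI assets = +433 billion.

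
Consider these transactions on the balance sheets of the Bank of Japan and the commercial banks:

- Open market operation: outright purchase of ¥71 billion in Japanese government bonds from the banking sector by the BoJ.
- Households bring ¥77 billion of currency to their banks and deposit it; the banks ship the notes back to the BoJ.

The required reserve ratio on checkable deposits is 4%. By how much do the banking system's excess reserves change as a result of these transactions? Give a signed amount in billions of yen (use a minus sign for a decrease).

OMO purchase (from banks) ¥71 billion: reserves +¥71B, deposits 0.
Currency deposit ¥77 billion: reserves +¥77B, deposits +¥77B.
Totals: Δreserves = +¥148B, Δdeposits = +¥77B.
Δrequired reserves = 4% × +¥77B = +¥3.08B.
Δexcess reserves = Δreserves − Δrequired = +¥148B − (+¥3.08B) = +¥144.92 billion.

+¥144.92 billion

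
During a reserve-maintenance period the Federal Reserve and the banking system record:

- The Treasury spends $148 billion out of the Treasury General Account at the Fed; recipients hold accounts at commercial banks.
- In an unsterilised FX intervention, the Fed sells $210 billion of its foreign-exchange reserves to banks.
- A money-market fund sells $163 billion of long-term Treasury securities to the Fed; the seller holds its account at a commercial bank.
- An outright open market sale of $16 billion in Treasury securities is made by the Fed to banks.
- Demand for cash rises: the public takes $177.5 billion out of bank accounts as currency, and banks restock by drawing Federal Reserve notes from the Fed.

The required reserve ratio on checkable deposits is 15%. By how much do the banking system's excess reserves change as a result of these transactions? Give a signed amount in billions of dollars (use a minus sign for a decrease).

Government spending $148 billion: reserves +$148B, deposits +$148B.
FX sale $210 billion: reserves −$210B, deposits 0.
Asset purchase (from non-banks) $163 billion: reserves +$163B, deposits +$163B.
OMO sale (to banks) $16 billion: reserves −$16B, deposits 0.
Currency withdrawal $177.5 billion: reserves −$177.5B, deposits −$177.5B.
Totals: Δreserves = −$92.5B, Δdeposits = +$133.5B.
Δrequired reserves = 15% × +$133.5B = +$20.025B.
Δexcess reserves = Δreserves − Δrequired = −$92.5B − (+$20.025B) = -$112.525 billion.

-$112.525 billion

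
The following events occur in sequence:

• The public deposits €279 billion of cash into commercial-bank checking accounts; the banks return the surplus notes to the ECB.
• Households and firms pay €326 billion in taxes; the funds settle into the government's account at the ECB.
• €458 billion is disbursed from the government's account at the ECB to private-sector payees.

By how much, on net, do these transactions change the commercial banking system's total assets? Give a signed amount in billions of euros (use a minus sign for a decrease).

+€411 billion

ECB balance sheet:
  Assets:      no change
  Liabilities: Bank reserves +€411B, Currency in circulation −€279B, Government deposits −€132B
Commercial banking system:
  Assets:      Reserves at CB +€411B
  Liabilities: Checkable deposits +€411B
Change in total bank assets = +€411 billion.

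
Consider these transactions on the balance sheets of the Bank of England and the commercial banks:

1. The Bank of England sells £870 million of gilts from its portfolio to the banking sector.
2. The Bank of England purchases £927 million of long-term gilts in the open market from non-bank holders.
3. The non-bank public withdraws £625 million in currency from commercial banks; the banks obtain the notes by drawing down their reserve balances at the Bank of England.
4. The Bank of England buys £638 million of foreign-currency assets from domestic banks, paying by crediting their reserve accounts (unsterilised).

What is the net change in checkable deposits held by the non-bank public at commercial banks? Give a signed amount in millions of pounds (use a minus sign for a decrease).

+£302 million

OMO sale (to banks) £870 million: the counterparty is a bank, so public deposits are unchanged → 0.
Asset purchase (from non-banks) £927 million: non-bank counterparties' bank balances rise → +£927M.
Currency withdrawal £625 million: non-bank counterparties' bank balances fall → −£625M.
FX purchase £638 million: the counterparty is a bank, so public deposits are unchanged → 0.
Net: 0 + 927 − 625 + 0 = +£302 million.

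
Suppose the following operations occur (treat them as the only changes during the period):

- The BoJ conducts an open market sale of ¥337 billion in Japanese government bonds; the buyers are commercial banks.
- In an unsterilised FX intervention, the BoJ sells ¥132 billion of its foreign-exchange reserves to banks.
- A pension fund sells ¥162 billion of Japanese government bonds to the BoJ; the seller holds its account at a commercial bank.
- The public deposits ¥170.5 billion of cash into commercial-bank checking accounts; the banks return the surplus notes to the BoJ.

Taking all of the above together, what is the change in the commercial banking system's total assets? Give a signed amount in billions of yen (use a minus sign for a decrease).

+¥332.5 billion

OMO sale (to banks) ¥337 billion: just an asset swap on bank balance sheets → 0.
FX sale ¥132 billion: just an asset swap on bank balance sheets → 0.
Asset purchase (from non-banks) ¥162 billion: bank balance sheets expand → +¥162B.
Currency deposit ¥170.5 billion: bank balance sheets expand → +¥170.5B.
Net: 0 + 0 + 162 + 170.5 = +¥332.5 billion.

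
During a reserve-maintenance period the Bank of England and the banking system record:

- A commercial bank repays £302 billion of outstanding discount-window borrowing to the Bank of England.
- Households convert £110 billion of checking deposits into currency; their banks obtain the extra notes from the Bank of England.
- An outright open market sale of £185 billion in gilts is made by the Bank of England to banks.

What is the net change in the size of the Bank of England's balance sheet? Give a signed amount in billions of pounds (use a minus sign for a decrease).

-£487 billion

Discount-window repayment £302 billion: a Bank of England asset is shed → −£302B.
Currency withdrawal £110 billion: only the composition of liabilities changes → 0.
OMO sale (to banks) £185 billion: a Bank of England asset is shed → −£185B.
Net: −302 + 0 − 185 = -£487 billion.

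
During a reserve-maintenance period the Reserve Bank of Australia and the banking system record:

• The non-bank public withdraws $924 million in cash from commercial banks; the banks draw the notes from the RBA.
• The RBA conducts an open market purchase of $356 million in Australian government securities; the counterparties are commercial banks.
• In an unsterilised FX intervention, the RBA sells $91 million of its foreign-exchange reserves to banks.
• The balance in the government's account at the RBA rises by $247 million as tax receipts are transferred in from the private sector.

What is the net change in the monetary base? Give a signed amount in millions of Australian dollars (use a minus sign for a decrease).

RBA balance sheet:
  Assets:      Securities +$356M, Foreign assets −$91M
  Liabilities: Bank reserves −$906M, Currency in circulation +$924M, Government deposits +$247M
Commercial banking system:
  Assets:      Reserves at CB −$906M, Securities −$356M, Foreign assets +$91M
  Liabilities: Checkable deposits −$1171M
Monetary base = currency + reserves: +$924M + (−$906M) = +$18 million.

+$18 million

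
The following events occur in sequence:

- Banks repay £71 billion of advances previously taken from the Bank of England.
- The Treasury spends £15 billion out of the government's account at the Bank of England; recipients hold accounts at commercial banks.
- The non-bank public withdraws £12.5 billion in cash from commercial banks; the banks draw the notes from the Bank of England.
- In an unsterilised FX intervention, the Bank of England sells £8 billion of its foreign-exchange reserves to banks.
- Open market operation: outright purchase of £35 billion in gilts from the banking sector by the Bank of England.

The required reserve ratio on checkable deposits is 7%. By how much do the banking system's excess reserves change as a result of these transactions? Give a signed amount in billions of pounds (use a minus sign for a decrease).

-£41.675 billion

Discount-window repayment £71 billion: reserves −£71B, deposits 0.
Government spending £15 billion: reserves +£15B, deposits +£15B.
Currency withdrawal £12.5 billion: reserves −£12.5B, deposits −£12.5B.
FX sale £8 billion: reserves −£8B, deposits 0.
OMO purchase (from banks) £35 billion: reserves +£35B, deposits 0.
Totals: Δreserves = −£41.5B, Δdeposits = +£2.5B.
Δrequired reserves = 7% × +£2.5B = +£0.175B.
Δexcess reserves = Δreserves − Δrequired = −£41.5B − (+£0.175B) = -£41.675 billion.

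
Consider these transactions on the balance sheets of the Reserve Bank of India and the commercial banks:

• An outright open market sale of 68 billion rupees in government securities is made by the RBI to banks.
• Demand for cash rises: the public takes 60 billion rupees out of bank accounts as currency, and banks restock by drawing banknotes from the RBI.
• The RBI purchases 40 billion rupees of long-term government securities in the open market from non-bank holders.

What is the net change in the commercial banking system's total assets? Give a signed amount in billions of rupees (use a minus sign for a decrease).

OMO sale (to banks) 68 billion rupees: just an asset swap on bank balance sheets → 0.
Currency withdrawal 60 billion rupees: bank balance sheets shrink → −60B.
Asset purchase (from non-banks) 40 billion rupees: bank balance sheets expand → +40B.
Net: 0 − 60 + 40 = -20 billion.

-20 billion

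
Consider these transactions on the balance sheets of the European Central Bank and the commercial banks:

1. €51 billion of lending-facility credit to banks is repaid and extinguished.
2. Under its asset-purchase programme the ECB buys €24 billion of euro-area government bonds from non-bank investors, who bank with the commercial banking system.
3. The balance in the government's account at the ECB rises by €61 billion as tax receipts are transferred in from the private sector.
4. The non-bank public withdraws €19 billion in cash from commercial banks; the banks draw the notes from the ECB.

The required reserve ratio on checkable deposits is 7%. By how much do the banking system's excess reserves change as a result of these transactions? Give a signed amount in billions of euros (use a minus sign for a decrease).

Discount-window repayment €51 billion: reserves −€51B, deposits 0.
Asset purchase (from non-banks) €24 billion: reserves +€24B, deposits +€24B.
Government account inflow €61 billion: reserves −€61B, deposits −€61B.
Currency withdrawal €19 billion: reserves −€19B, deposits −€19B.
Totals: Δreserves = −€107B, Δdeposits = −€56B.
Δrequired reserves = 7% × −€56B = −€3.92B.
Δexcess reserves = Δreserves − Δrequired = −€107B − (−€3.92B) = -€103.08 billion.

-€103.08 billion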